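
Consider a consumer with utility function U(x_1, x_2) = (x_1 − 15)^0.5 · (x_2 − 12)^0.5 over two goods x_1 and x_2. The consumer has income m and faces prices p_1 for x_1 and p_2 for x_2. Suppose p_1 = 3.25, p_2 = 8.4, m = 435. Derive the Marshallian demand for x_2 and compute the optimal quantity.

Let x_1' = x_1−15, x_2' = x_2−12. MRS = x_2'/x_1' = p_1/p_2.
After buying the subsistence bundle (15, 12), a share 0.5 of the remaining income goes to x_1: x_1* = 15 + 0.5·(m − 15p_1 − 12p_2)/p_1.
Discretionary income = 435 − 15·3.25 − 12·8.4 = 285.45; x_2* = 12 + 0.5·285.45/8.4 = 28.9911.

x_2* = 28.9911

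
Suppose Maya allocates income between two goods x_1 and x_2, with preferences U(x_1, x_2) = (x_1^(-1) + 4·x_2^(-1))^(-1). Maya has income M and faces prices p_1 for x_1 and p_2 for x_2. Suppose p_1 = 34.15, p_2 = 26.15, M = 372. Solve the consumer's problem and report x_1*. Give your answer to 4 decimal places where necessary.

MRS = MU_x_1/MU_x_2 = (1/4)·(x_2/x_1)^(2). Set equal to p_1/p_2.
Hence x_2/x_1 = (4·p_1/p_2)^(1/(2)), i.e. raised to the 0.5 power.
With the ratio pinned down, the budget gives x_1* = M/(p_1 + p_2·(x_2/x_1)) and x_2* = (x_2/x_1)·x_1*.
Numerically x_2/x_1 = 2.285544, so x_1* = 372/(34.15 + 26.15·2.285544) = 3.9609.

x_1* = 3.9609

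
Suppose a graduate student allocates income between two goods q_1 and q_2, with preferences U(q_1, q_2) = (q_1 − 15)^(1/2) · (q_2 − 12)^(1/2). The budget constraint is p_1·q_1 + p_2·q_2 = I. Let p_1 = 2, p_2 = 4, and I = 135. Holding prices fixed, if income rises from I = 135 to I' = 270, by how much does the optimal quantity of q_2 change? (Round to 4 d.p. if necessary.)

Δq_2* = 16.875

This is Cobb-Douglas in (q_1−15, q_2−12): tangency gives 0.5·p_2·(q_2−12) = 0.5·p_1·(q_1−15).
Substituting into the budget: q_1* = 15 + 0.5·(I − 15·p_1 − 12·p_2)/p_1, and q_2* = 12 + 0.5·(…)/p_2.
Discretionary income = 135 − 15·2 − 12·4 = 57; q_2* = 12 + 0.5·57/4 = 19.125.
At I' = 270: q_2* = 36. Change: 36 − 19.125 = 16.875.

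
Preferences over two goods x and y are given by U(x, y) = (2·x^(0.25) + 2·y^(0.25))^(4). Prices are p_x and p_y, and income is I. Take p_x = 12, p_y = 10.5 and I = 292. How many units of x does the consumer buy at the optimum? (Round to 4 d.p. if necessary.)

With the ratio pinned down, the budget gives x* = I/(p_x + p_y·(y/x)) and y* = (y/x)·x*.
Numerically y/x = 1.194875, so x* = 292/(12 + 10.5·1.194875) = 11.8959.

x* = 11.8959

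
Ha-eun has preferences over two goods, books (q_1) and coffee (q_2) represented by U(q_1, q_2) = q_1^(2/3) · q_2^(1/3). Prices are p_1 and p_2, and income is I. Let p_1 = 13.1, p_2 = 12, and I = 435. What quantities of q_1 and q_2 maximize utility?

MU_q_1/MU_q_2 = (2/3·q_2)/(1/3·q_1); tangency sets this equal to p_1/p_2.
Rearranging, p_2·q_2 = (1/2)·p_1·q_1. Substituting into the budget gives p_1·q_1·(1 + (1/2)) = I.
Demand: q_1*(p_1,p_2,I) = 2/3·I/p_1 and q_2* = 1/3·I/p_2.
At p_1=13.1, p_2=12, I=435: q_1* = 2/3·435/13.1 = 22.1374, q_2* = 12.0833.

q_1* = 22.1374, q_2* = 12.0833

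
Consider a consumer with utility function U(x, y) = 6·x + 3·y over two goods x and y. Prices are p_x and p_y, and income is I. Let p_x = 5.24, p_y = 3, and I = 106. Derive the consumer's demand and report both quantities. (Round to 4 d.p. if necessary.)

x* = 20.229, y* = 0

Numerically: x* = 20.229, y* = 0.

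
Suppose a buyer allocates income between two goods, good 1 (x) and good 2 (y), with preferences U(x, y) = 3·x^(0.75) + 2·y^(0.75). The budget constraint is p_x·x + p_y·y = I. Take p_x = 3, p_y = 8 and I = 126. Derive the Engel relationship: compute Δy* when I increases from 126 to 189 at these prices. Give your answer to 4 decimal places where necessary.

Δy* = 0.0812

Substitute y = (y/x)·x into the budget: x* = I/(p_x + p_y·(y/x)).
Numerically y/x = 0.003906, so x* = 126/(3 + 8·0.003906) = 41.567 and y* = 0.003906·41.567 = 0.1624.
At I' = 189: y* = 0.2436. Change: 0.2436 − 0.1624 = 0.0812.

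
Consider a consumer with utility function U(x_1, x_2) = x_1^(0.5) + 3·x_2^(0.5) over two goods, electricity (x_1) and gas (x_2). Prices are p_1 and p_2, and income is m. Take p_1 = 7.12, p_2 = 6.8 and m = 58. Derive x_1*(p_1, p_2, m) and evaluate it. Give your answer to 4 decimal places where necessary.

x_1* = 0.7815

MRS = MU_x_1/MU_x_2 = (1/3)·(x_2/x_1)^(0.5). Set equal to p_1/p_2.
Solve for the ratio: x_2/x_1 = [3·p_1/p_2]^(2).
Substitute x_2 = (x_2/x_1)·x_1 into the budget: x_1* = m/(p_1 + p_2·(x_2/x_1)).
Numerically x_2/x_1 = 9.86699, so x_1* = 58/(7.12 + 6.8·9.86699) = 0.7815.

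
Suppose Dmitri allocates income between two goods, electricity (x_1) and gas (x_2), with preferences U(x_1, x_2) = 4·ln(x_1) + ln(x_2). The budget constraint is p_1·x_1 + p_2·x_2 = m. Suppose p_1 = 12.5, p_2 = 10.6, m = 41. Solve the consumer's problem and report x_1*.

The MRS is 4·x_2/x_1. Set MRS = p_1/p_2.
Rearranging, p_2·x_2 = (1/4)·p_1·x_1. Substituting into the budget gives p_1·x_1·(1 + (1/4)) = m.
Demand: x_1*(p_1,p_2,m) = 0.8·m/p_1 and x_2* = 0.2·m/p_2.
At p_1=12.5, p_2=10.6, m=41: x_1* = 0.8·41/12.5 = 2.624.

x_1* = 2.624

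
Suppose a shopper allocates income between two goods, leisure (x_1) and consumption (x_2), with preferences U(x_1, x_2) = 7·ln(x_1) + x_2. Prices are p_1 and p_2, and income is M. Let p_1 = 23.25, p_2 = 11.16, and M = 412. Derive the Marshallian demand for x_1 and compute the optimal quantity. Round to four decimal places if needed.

MU_x_1 = 7/x_1, MU_x_2 = 1. Tangency: 7/x_1 = p_1/p_2.
So x_1*(p_1,p_2) = 7·p_2/p_1, independent of income; and x_2* = (M − 7·p_2)/p_2.
At the given prices: x_1* = 7·11.16/23.25 = 3.36.

x_1* = 3.36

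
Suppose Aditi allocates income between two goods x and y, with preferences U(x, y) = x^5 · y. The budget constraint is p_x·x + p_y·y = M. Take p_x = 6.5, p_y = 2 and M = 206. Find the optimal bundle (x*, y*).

The MRS is 5·y/x. Set MRS = p_x/p_y.
Rearranging, p_y·y = (1/5)·p_x·x. Substituting into the budget gives p_x·x·(1 + (1/5)) = M.
Demand: x*(p_x,p_y,M) = 5/6·M/p_x and y* = 1/6·M/p_y.
At p_x=6.5, p_y=2, M=206: x* = 5/6·206/6.5 = 26.4103, y* = 17.1667.

x* = 26.4103, y* = 17.1667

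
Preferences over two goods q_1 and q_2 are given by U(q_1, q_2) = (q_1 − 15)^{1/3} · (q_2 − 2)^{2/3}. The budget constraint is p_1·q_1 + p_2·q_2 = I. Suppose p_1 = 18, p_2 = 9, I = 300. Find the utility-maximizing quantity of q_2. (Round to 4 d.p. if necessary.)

This is Cobb-Douglas in (q_1−15, q_2−2): tangency gives 1/3·p_2·(q_2−2) = 2/3·p_1·(q_1−15).
Substituting into the budget: q_1* = 15 + 1/3·(I − 15·p_1 − 2·p_2)/p_1, and q_2* = 2 + 2/3·(…)/p_2.
Discretionary income = 300 − 15·18 − 2·9 = 12; q_2* = 2 + 2/3·12/9 = 2.8889.

q_2* = 2.8889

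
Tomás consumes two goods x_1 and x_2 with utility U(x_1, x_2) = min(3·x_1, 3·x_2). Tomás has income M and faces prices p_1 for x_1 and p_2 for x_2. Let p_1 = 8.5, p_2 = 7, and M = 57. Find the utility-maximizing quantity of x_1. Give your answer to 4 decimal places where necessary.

x_1* = 3.6774

With perfect complements, no substitution: consume in ratio x_1:x_2 = 3:3.
Budget: p_1·x_1 + p_2·x_1 = M, so (3·p_1 + 3·p_2)·x_1 = 3·M.
Demand: x_1*(p_1,p_2,M) = 3·M/(3·p_1 + 3·p_2), x_2* = 3·M/(3·p_1 + 3·p_2).
Here 3·8.5 + 3·7 = 46.5, giving x_1* = 3.6774.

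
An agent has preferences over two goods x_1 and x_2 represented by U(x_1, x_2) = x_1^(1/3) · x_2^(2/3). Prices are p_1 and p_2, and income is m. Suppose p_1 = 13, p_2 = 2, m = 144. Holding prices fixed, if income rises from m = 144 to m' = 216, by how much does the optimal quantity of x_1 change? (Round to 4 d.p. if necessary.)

Δx_1* = 1.8462

MU_x_1/MU_x_2 = (1/3·x_2)/(2/3·x_1); tangency sets this equal to p_1/p_2.
Rearranging, p_2·x_2 = 2·p_1·x_1. Substituting into the budget gives p_1·x_1·(1 + 2) = m.
Demand: x_1*(p_1,p_2,m) = 1/3·m/p_1 and x_2* = 2/3·m/p_2.
At p_1=13, p_2=2, m=144: x_1* = 1/3·144/13 = 3.6923.
At m' = 216: x_1* = 5.5385. Change: 5.5385 − 3.6923 = 1.8462.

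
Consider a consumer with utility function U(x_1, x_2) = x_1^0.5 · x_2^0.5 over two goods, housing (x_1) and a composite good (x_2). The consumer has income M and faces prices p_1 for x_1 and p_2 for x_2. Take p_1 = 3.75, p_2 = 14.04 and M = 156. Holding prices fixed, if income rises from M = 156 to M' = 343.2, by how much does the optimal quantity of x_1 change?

MU_x_1/MU_x_2 = (0.5·x_2)/(0.5·x_1); tangency sets this equal to p_1/p_2.
So 0.5·p_2·x_2 = 0.5·p_1·x_1; combined with the budget, a share 0.5 of income goes to x_1.
Demand: x_1*(p_1,p_2,M) = 0.5·M/p_1 and x_2* = 0.5·M/p_2.
At p_1=3.75, p_2=14.04, M=156: x_1* = 0.5·156/3.75 = 20.8.
At M' = 343.2: x_1* = 45.76. Change: 45.76 − 20.8 = 24.96.

Δx_1* = 24.96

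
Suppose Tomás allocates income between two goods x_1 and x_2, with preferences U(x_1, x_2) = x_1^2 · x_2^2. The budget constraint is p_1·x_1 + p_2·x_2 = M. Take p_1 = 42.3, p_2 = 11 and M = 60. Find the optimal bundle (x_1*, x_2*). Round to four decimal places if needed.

x_1* = 0.7092, x_2* = 2.7273

MU_x_1/MU_x_2 = (2·x_2)/(2·x_1); tangency sets this equal to p_1/p_2.
So 2·p_2·x_2 = 2·p_1·x_1; combined with the budget, a share 0.5 of income goes to x_1.
Demand: x_1*(p_1,p_2,M) = 0.5·M/p_1 and x_2* = 0.5·M/p_2.
At p_1=42.3, p_2=11, M=60: x_1* = 0.5·60/42.3 = 0.7092, x_2* = 2.7273.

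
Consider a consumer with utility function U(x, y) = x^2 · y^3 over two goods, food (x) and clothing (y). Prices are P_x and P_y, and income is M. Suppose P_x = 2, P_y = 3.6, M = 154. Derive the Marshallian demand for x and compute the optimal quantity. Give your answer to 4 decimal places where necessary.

x* = 30.8

The MRS is (2/3)·y/x. Set MRS = P_x/P_y.
So 2·P_y·y = 3·P_x·x; combined with the budget, a share 0.4 of income goes to x.
Demand: x*(P_x,P_y,M) = 0.4·M/P_x and y* = 0.6·M/P_y.
At P_x=2, P_y=3.6, M=154: x* = 0.4·154/2 = 30.8.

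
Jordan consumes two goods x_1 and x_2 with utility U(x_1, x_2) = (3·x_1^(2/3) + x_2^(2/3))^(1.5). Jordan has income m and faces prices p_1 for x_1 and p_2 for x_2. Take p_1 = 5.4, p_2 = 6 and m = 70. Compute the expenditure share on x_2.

MU_x_1 ∝ 3·x_1^(-1/3), MU_x_2 ∝ x_2^(-1/3), so MRS = 3·(x_2/x_1)^(1/3) = p_1/p_2.
Solve for the ratio: x_2/x_1 = [(1/3)·p_1/p_2]^(3).
With the ratio pinned down, the budget gives x_1* = m/(p_1 + p_2·(x_2/x_1)) and x_2* = (x_2/x_1)·x_1*.
Numerically x_2/x_1 = 0.027, so x_1* = 70/(5.4 + 6·0.027) = 12.5854 and x_2* = 0.027·12.5854 = 0.3398.
Expenditure on x_2: 6·0.3398 = 2.0388; share = 0.0291.

share on x_2 = 0.0291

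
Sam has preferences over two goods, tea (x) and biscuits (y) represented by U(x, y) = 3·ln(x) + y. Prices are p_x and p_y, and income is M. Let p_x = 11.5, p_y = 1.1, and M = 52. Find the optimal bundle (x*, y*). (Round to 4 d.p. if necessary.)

MU_x = 3/x, MU_y = 1. Tangency: 3/x = p_x/p_y.
So x*(p_x,p_y) = 3·p_y/p_x, independent of income; and y* = (M − 3·p_y)/p_y.
At the given prices: x* = 3·1.1/11.5 = 0.287, and y* = 44.2727.

x* = 0.287, y* = 44.2727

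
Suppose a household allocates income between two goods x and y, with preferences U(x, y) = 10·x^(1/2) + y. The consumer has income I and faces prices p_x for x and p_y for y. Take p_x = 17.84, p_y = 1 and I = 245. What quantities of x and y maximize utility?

x* = 0.0786, y* = 243.5987

Set MRS = p_x/p_y: 5·x^(−1/2) = p_x/p_y.
Solve: √x = 5·p_y/p_x, so x*(p_x,p_y) = (5·p_y/p_x)², and y* = (I − p_x·x*)/p_y.
Plugging in: x* = (5·1/17.84)² = 0.0786, y* = 243.5987.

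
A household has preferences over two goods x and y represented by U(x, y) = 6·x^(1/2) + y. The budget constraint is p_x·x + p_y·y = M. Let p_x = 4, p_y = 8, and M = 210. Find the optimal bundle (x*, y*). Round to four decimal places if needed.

MU_x = 3/√x, MU_y = 1. Tangency: 3/√x = p_x/p_y.
Solve: √x = 3·p_y/p_x, so x*(p_x,p_y) = (3·p_y/p_x)², and y* = (M − p_x·x*)/p_y.
Plugging in: x* = (3·8/4)² = 36, y* = 8.25.

x* = 36, y* = 8.25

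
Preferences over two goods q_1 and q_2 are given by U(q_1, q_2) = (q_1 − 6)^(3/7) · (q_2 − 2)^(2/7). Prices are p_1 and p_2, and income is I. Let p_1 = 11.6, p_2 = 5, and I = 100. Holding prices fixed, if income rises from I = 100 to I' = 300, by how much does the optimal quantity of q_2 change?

Discretionary income = 100 − 6·11.6 − 2·5 = 20.4; q_2* = 2 + 0.4·20.4/5 = 3.632.
At I' = 300: q_2* = 19.632. Change: 19.632 − 3.632 = 16.

Δq_2* = 16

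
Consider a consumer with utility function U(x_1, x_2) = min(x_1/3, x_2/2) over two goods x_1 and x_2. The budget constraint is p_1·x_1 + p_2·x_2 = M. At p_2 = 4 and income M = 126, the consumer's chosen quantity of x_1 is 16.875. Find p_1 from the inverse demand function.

p_1 = 4.8

With perfect complements, no substitution: consume in ratio x_1:x_2 = 3:2.
Budget: p_1·x_1 + p_2·(2/3)·x_1 = M, so (3·p_1 + 2·p_2)·x_1 = 3·M.
Demand: x_1*(p_1,p_2,M) = 3·M/(3·p_1 + 2·p_2), x_2* = 2·M/(3·p_1 + 2·p_2).
Set x_1* = 16.875 in the demand function and solve for p_1: p_1 = 4.8.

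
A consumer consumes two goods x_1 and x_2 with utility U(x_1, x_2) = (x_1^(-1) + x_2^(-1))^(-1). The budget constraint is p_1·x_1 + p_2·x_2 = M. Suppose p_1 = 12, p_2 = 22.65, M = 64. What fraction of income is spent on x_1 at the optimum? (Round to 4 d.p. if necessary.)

share on x_1 = 0.4213

From the CES first-order condition, (x_2/x_1)^(2) = p_1/p_2.
Hence x_2/x_1 = (p_1/p_2)^(1/(2)), i.e. raised to the 0.5 power.
Substitute x_2 = (x_2/x_1)·x_1 into the budget: x_1* = M/(p_1 + p_2·(x_2/x_1)).
Numerically x_2/x_1 = 0.727875, so x_1* = 64/(12 + 22.65·0.727875) = 2.2467 and x_2* = 0.727875·2.2467 = 1.6353.
Expenditure on x_1: 12·2.2467 = 26.9603; share = 0.4213.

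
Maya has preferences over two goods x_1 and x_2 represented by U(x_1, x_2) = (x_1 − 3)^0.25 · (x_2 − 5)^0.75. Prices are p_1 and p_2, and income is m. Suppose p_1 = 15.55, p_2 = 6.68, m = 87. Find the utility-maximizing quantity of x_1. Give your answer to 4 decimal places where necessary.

x_1* = 3.1117

MRS = (1/3)·(x_2−5)/(x_1−3). Tangency with p_1/p_2 gives x_2−5 = 3·(p_1/p_2)·(x_1−3).
After buying the subsistence bundle (3, 5), a share 0.25 of the remaining income goes to x_1: x_1* = 3 + 0.25·(m − 3p_1 − 5p_2)/p_1.
Discretionary income = 87 − 3·15.55 − 5·6.68 = 6.95; x_1* = 3 + 0.25·6.95/15.55 = 3.1117.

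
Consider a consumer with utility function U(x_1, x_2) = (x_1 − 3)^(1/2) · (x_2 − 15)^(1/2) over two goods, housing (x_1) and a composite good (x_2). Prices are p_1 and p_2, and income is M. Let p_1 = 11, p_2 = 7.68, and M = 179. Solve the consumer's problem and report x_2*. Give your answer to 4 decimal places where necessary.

MRS = (x_2−15)/(x_1−3). Tangency with p_1/p_2 gives x_2−15 = (p_1/p_2)·(x_1−3).
After buying the subsistence bundle (3, 15), a share 0.5 of the remaining income goes to x_1: x_1* = 3 + 0.5·(M − 3p_1 − 15p_2)/p_1.
Discretionary income = 179 − 3·11 − 15·7.68 = 30.8; x_2* = 15 + 0.5·30.8/7.68 = 17.0052.

x_2* = 17.0052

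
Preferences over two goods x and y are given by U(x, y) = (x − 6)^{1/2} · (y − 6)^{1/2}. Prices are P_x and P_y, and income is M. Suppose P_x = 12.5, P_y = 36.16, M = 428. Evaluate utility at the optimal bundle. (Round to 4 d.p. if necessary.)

V = 3.1994

MRS = (y−6)/(x−6). Tangency with P_x/P_y gives y−6 = (P_x/P_y)·(x−6).
Substituting into the budget: x* = 6 + 0.5·(M − 6·P_x − 6·P_y)/P_x, and y* = 6 + 0.5·(…)/P_y.
Discretionary income = 428 − 6·12.5 − 6·36.16 = 136.04; x* = 6 + 0.5·136.04/12.5 = 11.4416; y* = 6 + 0.5·136.04/36.16 = 7.8811.
Utility at the optimum: U(11.4416, 7.8811) = 3.1994.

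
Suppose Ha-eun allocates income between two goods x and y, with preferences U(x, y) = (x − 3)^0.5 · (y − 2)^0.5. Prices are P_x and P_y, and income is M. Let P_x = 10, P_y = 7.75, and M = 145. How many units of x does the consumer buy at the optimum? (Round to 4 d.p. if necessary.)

This is Cobb-Douglas in (x−3, y−2): tangency gives 0.5·P_y·(y−2) = 0.5·P_x·(x−3).
Substituting into the budget: x* = 3 + 0.5·(M − 3·P_x − 2·P_y)/P_x, and y* = 2 + 0.5·(…)/P_y.
Discretionary income = 145 − 3·10 − 2·7.75 = 99.5; x* = 3 + 0.5·99.5/10 = 7.975.

x* = 7.975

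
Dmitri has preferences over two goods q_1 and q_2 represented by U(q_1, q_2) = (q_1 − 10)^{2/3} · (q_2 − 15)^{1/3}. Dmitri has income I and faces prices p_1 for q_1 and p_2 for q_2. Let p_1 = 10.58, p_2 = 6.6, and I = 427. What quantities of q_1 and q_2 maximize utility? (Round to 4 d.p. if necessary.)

q_1* = 24.0013, q_2* = 26.2222

Let q_1' = q_1−10, q_2' = q_2−15. MRS = 2·q_2'/q_1' = p_1/p_2.
After buying the subsistence bundle (10, 15), a share 2/3 of the remaining income goes to q_1: q_1* = 10 + 2/3·(I − 10p_1 − 15p_2)/p_1.
Discretionary income = 427 − 10·10.58 − 15·6.6 = 222.2; q_1* = 10 + 2/3·222.2/10.58 = 24.0013; q_2* = 15 + 1/3·222.2/6.6 = 26.2222.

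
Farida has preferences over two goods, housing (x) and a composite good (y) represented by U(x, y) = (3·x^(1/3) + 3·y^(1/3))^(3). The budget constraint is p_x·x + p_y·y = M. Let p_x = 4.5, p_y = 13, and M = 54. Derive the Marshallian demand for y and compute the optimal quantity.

From the CES first-order condition, (y/x)^(2/3) = p_x/p_y.
Hence y/x = (p_x/p_y)^(1/(2/3)), i.e. raised to the 1.5 power.
With the ratio pinned down, the budget gives x* = M/(p_x + p_y·(y/x)) and y* = (y/x)·x*.
Numerically y/x = 0.203659, so x* = 54/(4.5 + 13·0.203659) = 7.555 and y* = 0.203659·7.555 = 1.5386.

y* = 1.5386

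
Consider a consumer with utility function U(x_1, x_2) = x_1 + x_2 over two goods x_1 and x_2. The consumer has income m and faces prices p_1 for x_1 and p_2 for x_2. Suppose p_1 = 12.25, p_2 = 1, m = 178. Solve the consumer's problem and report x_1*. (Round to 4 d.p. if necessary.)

x_1* = 0

Linear utility — the consumer picks whichever good has higher MU/price: 1/12.25 = 0.0816 vs 1/1 = 1.
x_2 gives more utility per dollar, so spend all income on x_2: x_2* = m/p_2, x_1* = 0.
Numerically: x_1* = 0, x_2* = 178.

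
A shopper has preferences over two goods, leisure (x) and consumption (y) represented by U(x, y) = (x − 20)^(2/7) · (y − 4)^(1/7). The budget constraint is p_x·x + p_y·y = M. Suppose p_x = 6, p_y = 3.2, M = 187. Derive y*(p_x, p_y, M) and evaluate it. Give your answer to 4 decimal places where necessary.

y* = 9.6458

This is Cobb-Douglas in (x−20, y−4): tangency gives 2/7·p_y·(y−4) = 1/7·p_x·(x−20).
Substituting into the budget: x* = 20 + 2/3·(M − 20·p_x − 4·p_y)/p_x, and y* = 4 + 1/3·(…)/p_y.
Discretionary income = 187 − 20·6 − 4·3.2 = 54.2; y* = 4 + 1/3·54.2/3.2 = 9.6458.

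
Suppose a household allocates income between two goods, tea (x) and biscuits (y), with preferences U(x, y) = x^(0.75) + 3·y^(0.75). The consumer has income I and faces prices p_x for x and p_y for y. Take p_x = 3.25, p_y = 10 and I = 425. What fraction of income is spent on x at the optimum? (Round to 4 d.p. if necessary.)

MRS = MU_x/MU_y = (1/3)·(y/x)^(0.25). Set equal to p_x/p_y.
Solve for the ratio: y/x = [3·p_x/p_y]^(4).
With the ratio pinned down, the budget gives x* = I/(p_x + p_y·(y/x)) and y* = (y/x)·x*.
Numerically y/x = 0.903688, so x* = 425/(3.25 + 10·0.903688) = 34.5897 and y* = 0.903688·34.5897 = 31.2583.
Expenditure on x: 3.25·34.5897 = 112.4167; share = 0.2645.

share on x = 0.2645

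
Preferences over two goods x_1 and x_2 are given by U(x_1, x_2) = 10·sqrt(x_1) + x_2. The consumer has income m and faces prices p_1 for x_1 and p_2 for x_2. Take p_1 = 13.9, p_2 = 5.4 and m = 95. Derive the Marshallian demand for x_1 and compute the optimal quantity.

x_1* = 3.7731

MU_x_1 = 5/√x_1, MU_x_2 = 1. Tangency: 5/√x_1 = p_1/p_2.
Thus x_1* = (5·p_2/p_1)² — independent of m — with the rest of income spent on x_2.
Plugging in: x_1* = (5·5.4/13.9)² = 3.7731.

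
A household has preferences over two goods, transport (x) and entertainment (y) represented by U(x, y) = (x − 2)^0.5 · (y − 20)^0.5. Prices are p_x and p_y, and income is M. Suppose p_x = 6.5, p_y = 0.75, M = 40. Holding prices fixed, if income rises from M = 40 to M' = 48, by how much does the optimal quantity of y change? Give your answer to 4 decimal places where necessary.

Let x' = x−2, y' = y−20. MRS = y'/x' = p_x/p_y.
Substituting into the budget: x* = 2 + 0.5·(M − 2·p_x − 20·p_y)/p_x, and y* = 20 + 0.5·(…)/p_y.
Discretionary income = 40 − 2·6.5 − 20·0.75 = 12; y* = 20 + 0.5·12/0.75 = 28.
At M' = 48: y* = 33.3333. Change: 33.3333 − 28 = 5.3333.

Δy* = 5.3333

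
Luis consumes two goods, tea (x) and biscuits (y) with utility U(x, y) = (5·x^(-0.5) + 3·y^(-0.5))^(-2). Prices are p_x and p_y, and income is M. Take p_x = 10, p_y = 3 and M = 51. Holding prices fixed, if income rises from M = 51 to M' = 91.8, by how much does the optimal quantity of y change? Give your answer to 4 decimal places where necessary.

MRS = MU_x/MU_y = (5/3)·(y/x)^(1.5). Set equal to p_x/p_y.
Hence y/x = ((3/5)·p_x/p_y)^(1/(1.5)), i.e. raised to the 2/3 power.
Substitute y = (y/x)·x into the budget: x* = M/(p_x + p_y·(y/x)).
Numerically y/x = 1.587401, so x* = 51/(10 + 3·1.587401) = 3.4548 and y* = 1.587401·3.4548 = 5.4841.
At M' = 91.8: y* = 9.8714. Change: 9.8714 − 5.4841 = 4.3873.

Δy* = 4.3873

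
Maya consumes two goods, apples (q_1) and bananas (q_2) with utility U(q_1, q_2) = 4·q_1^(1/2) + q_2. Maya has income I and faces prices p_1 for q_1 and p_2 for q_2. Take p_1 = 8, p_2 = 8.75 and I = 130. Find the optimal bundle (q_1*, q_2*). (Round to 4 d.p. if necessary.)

q_1* = 4.7852, q_2* = 10.4821

Plugging in: q_1* = (2·8.75/8)² = 4.7852, q_2* = 10.4821.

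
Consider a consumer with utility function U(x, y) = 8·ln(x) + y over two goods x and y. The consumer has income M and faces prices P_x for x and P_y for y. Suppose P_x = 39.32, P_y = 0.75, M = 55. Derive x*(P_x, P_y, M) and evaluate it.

x* = 0.1526

MU_x = 8/x, MU_y = 1. Tangency: 8/x = P_x/P_y.
So x*(P_x,P_y) = 8·P_y/P_x, independent of income; and y* = (M − 8·P_y)/P_y.
At the given prices: x* = 8·0.75/39.32 = 0.1526.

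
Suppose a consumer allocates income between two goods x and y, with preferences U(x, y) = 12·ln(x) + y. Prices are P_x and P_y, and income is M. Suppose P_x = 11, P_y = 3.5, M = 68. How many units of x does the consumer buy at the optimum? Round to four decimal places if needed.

So x*(P_x,P_y) = 12·P_y/P_x, independent of income; and y* = (M − 12·P_y)/P_y.
At the given prices: x* = 12·3.5/11 = 3.8182.

x* = 3.8182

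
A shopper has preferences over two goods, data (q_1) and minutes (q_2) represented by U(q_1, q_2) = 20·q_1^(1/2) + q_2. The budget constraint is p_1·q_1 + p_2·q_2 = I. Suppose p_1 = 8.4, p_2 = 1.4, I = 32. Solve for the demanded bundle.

MU_q_1 = 10/√q_1, MU_q_2 = 1. Tangency: 10/√q_1 = p_1/p_2.
Solve: √q_1 = 10·p_2/p_1, so q_1*(p_1,p_2) = (10·p_2/p_1)², and q_2* = (I − p_1·q_1*)/p_2.
Plugging in: q_1* = (10·1.4/8.4)² = 2.7778, q_2* = 6.1905.

q_1* = 2.7778, q_2* = 6.1905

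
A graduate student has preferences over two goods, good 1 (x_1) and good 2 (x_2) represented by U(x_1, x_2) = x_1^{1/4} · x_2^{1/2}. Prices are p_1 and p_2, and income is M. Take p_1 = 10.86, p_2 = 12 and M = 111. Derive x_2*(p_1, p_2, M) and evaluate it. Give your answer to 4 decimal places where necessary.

The MRS is (1/2)·x_2/x_1. Set MRS = p_1/p_2.
Rearranging, p_2·x_2 = 2·p_1·x_1. Substituting into the budget gives p_1·x_1·(1 + 2) = M.
Demand: x_1*(p_1,p_2,M) = 1/3·M/p_1 and x_2* = 2/3·M/p_2.
At p_1=10.86, p_2=12, M=111: x_2* = 2/3·111/12 = 6.1667.

x_2* = 6.1667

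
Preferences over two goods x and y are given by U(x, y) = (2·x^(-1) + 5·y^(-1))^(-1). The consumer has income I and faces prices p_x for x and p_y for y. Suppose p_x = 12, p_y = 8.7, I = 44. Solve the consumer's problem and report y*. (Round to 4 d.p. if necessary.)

MU_x ∝ 2·x^(-2), MU_y ∝ 5·y^(-2), so MRS = (2/5)·(y/x)^(2) = p_x/p_y.
Hence y/x = ((5/2)·p_x/p_y)^(1/(2)), i.e. raised to the 0.5 power.
Substitute y = (y/x)·x into the budget: x* = I/(p_x + p_y·(y/x)).
Numerically y/x = 1.856953, so x* = 44/(12 + 8.7·1.856953) = 1.5628 and y* = 1.856953·1.5628 = 2.902.

y* = 2.902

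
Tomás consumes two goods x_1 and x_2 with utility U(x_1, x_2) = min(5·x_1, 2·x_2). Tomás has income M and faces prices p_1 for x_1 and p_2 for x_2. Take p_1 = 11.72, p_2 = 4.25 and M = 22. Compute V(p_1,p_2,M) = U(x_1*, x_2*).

V = 4.9228

With perfect complements, no substitution: consume in ratio x_1:x_2 = 2:5.
Budget: p_1·x_1 + p_2·(5/2)·x_1 = M, so (2·p_1 + 5·p_2)·x_1 = 2·M.
Demand: x_1*(p_1,p_2,M) = 2·M/(2·p_1 + 5·p_2), x_2* = 5·M/(2·p_1 + 5·p_2).
Here 2·11.72 + 5·4.25 = 44.69, giving x_1* = 0.9846 and x_2* = 2.4614.
Utility at the optimum: U(0.9846, 2.4614) = 4.9228.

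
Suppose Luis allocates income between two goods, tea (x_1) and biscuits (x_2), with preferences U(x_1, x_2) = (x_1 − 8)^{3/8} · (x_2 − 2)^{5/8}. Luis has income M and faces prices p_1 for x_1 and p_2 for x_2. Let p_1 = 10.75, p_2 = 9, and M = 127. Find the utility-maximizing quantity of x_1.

This is Cobb-Douglas in (x_1−8, x_2−2): tangency gives 0.375·p_2·(x_2−2) = 0.625·p_1·(x_1−8).
Substituting into the budget: x_1* = 8 + 0.375·(M − 8·p_1 − 2·p_2)/p_1, and x_2* = 2 + 0.625·(…)/p_2.
Discretionary income = 127 − 8·10.75 − 2·9 = 23; x_1* = 8 + 0.375·23/10.75 = 8.8023.

x_1* = 8.8023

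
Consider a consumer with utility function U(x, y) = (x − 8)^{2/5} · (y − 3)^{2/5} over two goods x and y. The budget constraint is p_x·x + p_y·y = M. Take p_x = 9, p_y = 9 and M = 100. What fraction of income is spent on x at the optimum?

MRS = (y−3)/(x−8). Tangency with p_x/p_y gives y−3 = (p_x/p_y)·(x−8).
After buying the subsistence bundle (8, 3), a share 0.5 of the remaining income goes to x: x* = 8 + 0.5·(M − 8p_x − 3p_y)/p_x.
Discretionary income = 100 − 8·9 − 3·9 = 1; x* = 8 + 0.5·1/9 = 8.0556; y* = 3 + 0.5·1/9 = 3.0556.
Expenditure on x: 9·8.0556 = 72.5; share = 0.725.

share on x = 0.725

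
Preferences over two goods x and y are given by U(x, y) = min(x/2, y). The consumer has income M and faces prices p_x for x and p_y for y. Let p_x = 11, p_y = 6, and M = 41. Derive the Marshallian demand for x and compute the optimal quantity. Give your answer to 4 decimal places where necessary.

Leontief preferences: the optimum is at the kink where x/2 = y/1, i.e. y = (1/2)·x.
Budget: p_x·x + p_y·(1/2)·x = M, so (2·p_x + p_y)·x = 2·M.
Demand: x*(p_x,p_y,M) = 2·M/(2·p_x + p_y), y* = M/(2·p_x + p_y).
Here 2·11 + 6 = 28, giving x* = 2.9286.

x* = 2.9286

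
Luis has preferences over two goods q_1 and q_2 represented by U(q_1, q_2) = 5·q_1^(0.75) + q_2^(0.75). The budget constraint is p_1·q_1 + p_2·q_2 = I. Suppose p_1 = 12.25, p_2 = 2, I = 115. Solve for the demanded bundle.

MRS = MU_q_1/MU_q_2 = 5·(q_2/q_1)^(0.25). Set equal to p_1/p_2.
Solve for the ratio: q_2/q_1 = [(1/5)·p_1/p_2]^(4).
With the ratio pinned down, the budget gives q_1* = I/(p_1 + p_2·(q_2/q_1)) and q_2* = (q_2/q_1)·q_1*.
Numerically q_2/q_1 = 2.251875, so q_1* = 115/(12.25 + 2·2.251875) = 6.8641 and q_2* = 2.251875·6.8641 = 15.4572.

q_1* = 6.8641, q_2* = 15.4572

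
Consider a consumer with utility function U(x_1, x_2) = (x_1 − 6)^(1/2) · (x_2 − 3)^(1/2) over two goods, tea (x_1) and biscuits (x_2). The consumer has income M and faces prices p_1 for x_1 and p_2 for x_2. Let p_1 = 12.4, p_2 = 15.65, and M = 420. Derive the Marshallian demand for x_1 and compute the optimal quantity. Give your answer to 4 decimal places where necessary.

x_1* = 18.0423

Let x_1' = x_1−6, x_2' = x_2−3. MRS = x_2'/x_1' = p_1/p_2.
After buying the subsistence bundle (6, 3), a share 0.5 of the remaining income goes to x_1: x_1* = 6 + 0.5·(M − 6p_1 − 3p_2)/p_1.
Discretionary income = 420 − 6·12.4 − 3·15.65 = 298.65; x_1* = 6 + 0.5·298.65/12.4 = 18.0423.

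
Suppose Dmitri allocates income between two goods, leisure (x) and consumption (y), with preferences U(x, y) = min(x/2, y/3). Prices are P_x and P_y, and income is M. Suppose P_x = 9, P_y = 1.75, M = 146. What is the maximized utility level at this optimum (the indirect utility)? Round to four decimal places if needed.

V = 6.2796

Leontief preferences: the optimum is at the kink where x/2 = y/3, i.e. y = (3/2)·x.
Budget: P_x·x + P_y·(3/2)·x = M, so (2·P_x + 3·P_y)·x = 2·M.
Demand: x*(P_x,P_y,M) = 2·M/(2·P_x + 3·P_y), y* = 3·M/(2·P_x + 3·P_y).
Here 2·9 + 3·1.75 = 23.25, giving x* = 12.5591 and y* = 18.8387.
Utility at the optimum: U(12.5591, 18.8387) = 6.2796.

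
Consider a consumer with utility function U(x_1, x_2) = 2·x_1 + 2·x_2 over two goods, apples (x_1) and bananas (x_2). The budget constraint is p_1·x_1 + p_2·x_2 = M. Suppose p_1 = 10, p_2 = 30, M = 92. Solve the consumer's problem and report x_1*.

Linear utility — the consumer picks whichever good has higher MU/price: 2/10 = 0.2 vs 2/30 = 0.0667.
x_1 gives more utility per dollar, so spend all income on x_1: x_1* = M/p_1, x_2* = 0.
Numerically: x_1* = 9.2, x_2* = 0.

x_1* = 9.2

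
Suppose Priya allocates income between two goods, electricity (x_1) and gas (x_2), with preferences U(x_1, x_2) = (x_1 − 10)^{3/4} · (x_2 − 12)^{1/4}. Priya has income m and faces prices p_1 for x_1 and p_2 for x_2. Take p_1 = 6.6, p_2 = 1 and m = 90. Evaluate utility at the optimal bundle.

Let x_1' = x_1−10, x_2' = x_2−12. MRS = 3·x_2'/x_1' = p_1/p_2.
After buying the subsistence bundle (10, 12), a share 0.75 of the remaining income goes to x_1: x_1* = 10 + 0.75·(m − 10p_1 − 12p_2)/p_1.
Discretionary income = 90 − 10·6.6 − 12·1 = 12; x_1* = 10 + 0.75·12/6.6 = 11.3636; x_2* = 12 + 0.25·12/1 = 15.
Utility at the optimum: U(11.3636, 15) = 1.6607.

V = 1.6607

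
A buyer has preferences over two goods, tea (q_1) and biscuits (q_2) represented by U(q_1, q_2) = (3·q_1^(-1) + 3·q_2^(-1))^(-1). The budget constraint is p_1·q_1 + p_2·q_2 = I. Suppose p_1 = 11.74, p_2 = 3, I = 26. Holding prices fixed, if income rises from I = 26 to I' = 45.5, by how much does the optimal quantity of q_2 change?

Δq_2* = 2.1825

MU_q_1 ∝ 3·q_1^(-2), MU_q_2 ∝ 3·q_2^(-2), so MRS = (q_2/q_1)^(2) = p_1/p_2.
Hence q_2/q_1 = (p_1/p_2)^(1/(2)), i.e. raised to the 0.5 power.
With the ratio pinned down, the budget gives q_1* = I/(p_1 + p_2·(q_2/q_1)) and q_2* = (q_2/q_1)·q_1*.
Numerically q_2/q_1 = 1.978215, so q_1* = 26/(11.74 + 3·1.978215) = 1.471 and q_2* = 1.978215·1.471 = 2.91.
At I' = 45.5: q_2* = 5.0925. Change: 5.0925 − 2.91 = 2.1825.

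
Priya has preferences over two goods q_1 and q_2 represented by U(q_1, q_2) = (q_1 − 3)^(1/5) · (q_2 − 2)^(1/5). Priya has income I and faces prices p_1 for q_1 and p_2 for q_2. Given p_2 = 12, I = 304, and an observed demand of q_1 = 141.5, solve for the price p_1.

p_1 = 1

MRS = (q_2−2)/(q_1−3). Tangency with p_1/p_2 gives q_2−2 = (p_1/p_2)·(q_1−3).
Substituting into the budget: q_1* = 3 + 0.5·(I − 3·p_1 − 2·p_2)/p_1, and q_2* = 2 + 0.5·(…)/p_2.
Set q_1* = 141.5 in the demand function and solve for p_1: p_1 = 1.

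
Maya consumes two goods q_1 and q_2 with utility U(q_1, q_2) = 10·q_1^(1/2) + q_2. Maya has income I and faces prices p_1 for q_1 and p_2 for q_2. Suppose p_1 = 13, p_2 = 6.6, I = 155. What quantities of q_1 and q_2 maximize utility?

Utility is quasi-linear in q_2; the FOC for q_1 is 5/√q_1 = p_1/p_2.
Thus q_1* = (5·p_2/p_1)² — independent of I — with the rest of income spent on q_2.
Plugging in: q_1* = (5·6.6/13)² = 6.4438, q_2* = 10.7925.

q_1* = 6.4438, q_2* = 10.7925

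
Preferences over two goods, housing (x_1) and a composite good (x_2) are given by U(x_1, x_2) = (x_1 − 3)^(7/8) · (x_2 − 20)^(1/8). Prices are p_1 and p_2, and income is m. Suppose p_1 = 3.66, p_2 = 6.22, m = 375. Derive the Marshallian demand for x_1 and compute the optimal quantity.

x_1* = 60.2862

Substituting into the budget: x_1* = 3 + 0.875·(m − 3·p_1 − 20·p_2)/p_1, and x_2* = 20 + 0.125·(…)/p_2.
Discretionary income = 375 − 3·3.66 − 20·6.22 = 239.62; x_1* = 3 + 0.875·239.62/3.66 = 60.2862.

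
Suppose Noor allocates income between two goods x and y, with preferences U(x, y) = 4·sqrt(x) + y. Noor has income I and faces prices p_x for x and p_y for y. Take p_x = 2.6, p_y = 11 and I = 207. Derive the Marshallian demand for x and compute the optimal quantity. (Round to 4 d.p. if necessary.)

MU_x = 2/√x, MU_y = 1. Tangency: 2/√x = p_x/p_y.
Thus x* = (2·p_y/p_x)² — independent of I — with the rest of income spent on y.
Plugging in: x* = (2·11/2.6)² = 71.5976.

x* = 71.5976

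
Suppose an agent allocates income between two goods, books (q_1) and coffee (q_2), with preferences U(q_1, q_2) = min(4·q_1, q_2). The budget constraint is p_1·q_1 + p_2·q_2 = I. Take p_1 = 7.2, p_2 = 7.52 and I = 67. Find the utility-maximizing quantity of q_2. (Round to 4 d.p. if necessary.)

q_2* = 7.1888

Leontief preferences: the optimum is at the kink where q_1/1 = q_2/4, i.e. q_2 = 4·q_1.
Budget: p_1·q_1 + p_2·4·q_1 = I, so (p_1 + 4·p_2)·q_1 = I.
Demand: q_1*(p_1,p_2,I) = I/(p_1 + 4·p_2), q_2* = 4·I/(p_1 + 4·p_2).
Here 7.2 + 4·7.52 = 37.28, giving q_2* = 7.1888.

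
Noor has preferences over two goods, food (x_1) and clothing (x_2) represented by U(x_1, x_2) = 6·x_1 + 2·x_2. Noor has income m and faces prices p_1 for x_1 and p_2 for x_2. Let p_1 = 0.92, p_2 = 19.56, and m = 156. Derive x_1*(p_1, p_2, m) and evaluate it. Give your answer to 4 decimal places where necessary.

Numerically: x_1* = 169.5652, x_2* = 0.

x_1* = 169.5652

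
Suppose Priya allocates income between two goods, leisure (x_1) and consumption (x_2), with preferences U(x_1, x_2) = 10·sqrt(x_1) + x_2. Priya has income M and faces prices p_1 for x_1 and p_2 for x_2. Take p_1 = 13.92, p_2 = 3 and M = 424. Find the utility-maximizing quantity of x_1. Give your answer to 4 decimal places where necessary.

Utility is quasi-linear in x_2; the FOC for x_1 is 5/√x_1 = p_1/p_2.
Thus x_1* = (5·p_2/p_1)² — independent of M — with the rest of income spent on x_2.
Plugging in: x_1* = (5·3/13.92)² = 1.1612.

x_1* = 1.1612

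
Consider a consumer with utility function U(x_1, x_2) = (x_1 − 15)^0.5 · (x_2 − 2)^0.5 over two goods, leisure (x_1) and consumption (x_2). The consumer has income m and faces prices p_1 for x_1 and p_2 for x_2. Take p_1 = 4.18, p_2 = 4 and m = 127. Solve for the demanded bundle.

x_1* = 21.7344, x_2* = 9.0375

MRS = (x_2−2)/(x_1−15). Tangency with p_1/p_2 gives x_2−2 = (p_1/p_2)·(x_1−15).
Substituting into the budget: x_1* = 15 + 0.5·(m − 15·p_1 − 2·p_2)/p_1, and x_2* = 2 + 0.5·(…)/p_2.
Discretionary income = 127 − 15·4.18 − 2·4 = 56.3; x_1* = 15 + 0.5·56.3/4.18 = 21.7344; x_2* = 2 + 0.5·56.3/4 = 9.0375.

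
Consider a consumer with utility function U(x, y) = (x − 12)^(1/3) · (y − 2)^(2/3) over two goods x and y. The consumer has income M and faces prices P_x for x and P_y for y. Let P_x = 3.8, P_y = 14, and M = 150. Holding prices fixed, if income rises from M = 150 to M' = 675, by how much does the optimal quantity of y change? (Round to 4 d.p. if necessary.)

Δy* = 25

This is Cobb-Douglas in (x−12, y−2): tangency gives 1/3·P_y·(y−2) = 2/3·P_x·(x−12).
Substituting into the budget: x* = 12 + 1/3·(M − 12·P_x − 2·P_y)/P_x, and y* = 2 + 2/3·(…)/P_y.
Discretionary income = 150 − 12·3.8 − 2·14 = 76.4; y* = 2 + 2/3·76.4/14 = 5.6381.
At M' = 675: y* = 30.6381. Change: 30.6381 − 5.6381 = 25.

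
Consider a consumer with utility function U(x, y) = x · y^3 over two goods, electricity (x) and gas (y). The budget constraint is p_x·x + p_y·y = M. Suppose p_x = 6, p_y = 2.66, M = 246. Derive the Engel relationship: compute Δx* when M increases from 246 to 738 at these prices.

Tangency: MRS = (1/3)·y/x = p_x/p_y.
Rearranging, p_y·y = 3·p_x·x. Substituting into the budget gives p_x·x·(1 + 3) = M.
Demand: x*(p_x,p_y,M) = 0.25·M/p_x and y* = 0.75·M/p_y.
At p_x=6, p_y=2.66, M=246: x* = 0.25·246/6 = 10.25.
At M' = 738: x* = 30.75. Change: 30.75 − 10.25 = 20.5.

Δx* = 20.5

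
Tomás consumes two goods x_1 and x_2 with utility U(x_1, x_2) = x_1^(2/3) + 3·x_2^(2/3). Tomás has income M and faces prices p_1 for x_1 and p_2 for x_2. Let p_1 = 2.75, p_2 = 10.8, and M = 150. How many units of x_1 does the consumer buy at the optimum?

With the ratio pinned down, the budget gives x_1* = M/(p_1 + p_2·(x_2/x_1)) and x_2* = (x_2/x_1)·x_1*.
Numerically x_2/x_1 = 0.445749, so x_1* = 150/(2.75 + 10.8·0.445749) = 19.8305.

x_1* = 19.8305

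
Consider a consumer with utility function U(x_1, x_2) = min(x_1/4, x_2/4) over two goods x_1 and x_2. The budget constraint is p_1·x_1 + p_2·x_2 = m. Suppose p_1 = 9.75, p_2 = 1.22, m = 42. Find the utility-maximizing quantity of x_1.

Demand: x_1*(p_1,p_2,m) = 4·m/(4·p_1 + 4·p_2), x_2* = 4·m/(4·p_1 + 4·p_2).
Here 4·9.75 + 4·1.22 = 43.88, giving x_1* = 3.8286.

x_1* = 3.8286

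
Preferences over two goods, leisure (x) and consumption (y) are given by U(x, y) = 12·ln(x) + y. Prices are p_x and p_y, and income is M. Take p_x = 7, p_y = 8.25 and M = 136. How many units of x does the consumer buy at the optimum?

Set MRS = p_x/p_y: (12/x)/1 = p_x/p_y.
So x*(p_x,p_y) = 12·p_y/p_x, independent of income; and y* = (M − 12·p_y)/p_y.
At the given prices: x* = 12·8.25/7 = 14.1429.

x* = 14.1429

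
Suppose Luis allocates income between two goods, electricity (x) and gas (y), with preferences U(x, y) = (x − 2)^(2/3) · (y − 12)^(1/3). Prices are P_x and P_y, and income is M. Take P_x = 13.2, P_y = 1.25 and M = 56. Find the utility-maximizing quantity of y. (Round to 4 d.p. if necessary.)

MRS = 2·(y−12)/(x−2). Tangency with P_x/P_y gives y−12 = (1/2)·(P_x/P_y)·(x−2).
After buying the subsistence bundle (2, 12), a share 2/3 of the remaining income goes to x: x* = 2 + 2/3·(M − 2P_x − 12P_y)/P_x.
Discretionary income = 56 − 2·13.2 − 12·1.25 = 14.6; y* = 12 + 1/3·14.6/1.25 = 15.8933.

y* = 15.8933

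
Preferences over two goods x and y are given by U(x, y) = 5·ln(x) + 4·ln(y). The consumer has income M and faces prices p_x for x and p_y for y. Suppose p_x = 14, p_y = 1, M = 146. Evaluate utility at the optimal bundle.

V = 25.4745

The MRS is (5/4)·y/x. Set MRS = p_x/p_y.
Rearranging, p_y·y = (4/5)·p_x·x. Substituting into the budget gives p_x·x·(1 + (4/5)) = M.
Demand: x*(p_x,p_y,M) = 5/9·M/p_x and y* = 4/9·M/p_y.
At p_x=14, p_y=1, M=146: x* = 5/9·146/14 = 5.7937, y* = 64.8889.
Utility at the optimum: U(5.7937, 64.8889) = 25.4745.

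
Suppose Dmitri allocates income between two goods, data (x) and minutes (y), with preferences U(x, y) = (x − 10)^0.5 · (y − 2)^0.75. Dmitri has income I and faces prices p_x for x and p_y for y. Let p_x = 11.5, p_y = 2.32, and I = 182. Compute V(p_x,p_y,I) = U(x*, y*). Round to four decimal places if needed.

V = 11.8525

MRS = (2/3)·(y−2)/(x−10). Tangency with p_x/p_y gives y−2 = (3/2)·(p_x/p_y)·(x−10).
After buying the subsistence bundle (10, 2), a share 0.4 of the remaining income goes to x: x* = 10 + 0.4·(I − 10p_x − 2p_y)/p_x.
Discretionary income = 182 − 10·11.5 − 2·2.32 = 62.36; x* = 10 + 0.4·62.36/11.5 = 12.169; y* = 2 + 0.6·62.36/2.32 = 18.1276.
Utility at the optimum: U(12.169, 18.1276) = 11.8525.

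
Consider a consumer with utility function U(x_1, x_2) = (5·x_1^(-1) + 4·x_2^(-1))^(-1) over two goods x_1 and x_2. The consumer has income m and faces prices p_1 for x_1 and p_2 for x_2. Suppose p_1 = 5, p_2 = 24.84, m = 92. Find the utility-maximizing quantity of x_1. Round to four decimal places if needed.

From the CES first-order condition, (5/4)·(x_2/x_1)^(2) = p_1/p_2.
Hence x_2/x_1 = ((4/5)·p_1/p_2)^(1/(2)), i.e. raised to the 0.5 power.
Substitute x_2 = (x_2/x_1)·x_1 into the budget: x_1* = m/(p_1 + p_2·(x_2/x_1)).
Numerically x_2/x_1 = 0.401286, so x_1* = 92/(5 + 24.84·0.401286) = 6.1465.

x_1* = 6.1465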